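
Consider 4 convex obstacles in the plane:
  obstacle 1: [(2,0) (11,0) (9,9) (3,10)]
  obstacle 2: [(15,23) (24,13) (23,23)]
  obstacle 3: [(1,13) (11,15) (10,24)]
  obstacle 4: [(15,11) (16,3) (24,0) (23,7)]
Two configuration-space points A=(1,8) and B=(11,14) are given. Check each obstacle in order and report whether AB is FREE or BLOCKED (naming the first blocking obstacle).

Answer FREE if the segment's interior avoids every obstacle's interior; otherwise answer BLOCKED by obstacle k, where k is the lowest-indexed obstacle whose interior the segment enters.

Obstacle 1 [(2,0) (11,0) (9,9) (3,10)]:
  edge (2,0)–(11,0): clear
  edge (11,0)–(9,9): clear
  edge (9,9)–(3,10): crosses AB
  edge (3,10)–(2,0): crosses AB
  → BLOCKED
Obstacle 2 [(15,23) (24,13) (23,23)]:
  edge (15,23)–(24,13): clear
  edge (24,13)–(23,23): clear
  edge (23,23)–(15,23): clear
  midpoint (6,11) outside
  → clear
Obstacle 3 [(1,13) (11,15) (10,24)]:
  edge (1,13)–(11,15): clear
  edge (11,15)–(10,24): clear
  edge (10,24)–(1,13): clear
  midpoint (6,11) outside
  → clear
Obstacle 4 [(15,11) (16,3) (24,0) (23,7)]:
  edge (15,11)–(16,3): clear
  edge (16,3)–(24,0): clear
  edge (24,0)–(23,7): clear
  edge (23,7)–(15,11): clear
  midpoint (6,11) outside
  → clear

BLOCKED by obstacle 1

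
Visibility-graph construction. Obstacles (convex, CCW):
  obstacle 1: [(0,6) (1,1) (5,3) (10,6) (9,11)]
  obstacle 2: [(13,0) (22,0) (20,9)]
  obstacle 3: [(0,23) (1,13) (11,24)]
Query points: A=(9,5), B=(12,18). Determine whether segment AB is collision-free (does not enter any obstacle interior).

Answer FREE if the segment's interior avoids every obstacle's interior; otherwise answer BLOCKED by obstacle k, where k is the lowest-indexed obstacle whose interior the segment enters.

Obstacle 1 [(0,6) (1,1) (5,3) (10,6) (9,11)]:
  edge (0,6)–(1,1): clear
  edge (1,1)–(5,3): clear
  edge (5,3)–(10,6): crosses AB
  edge (10,6)–(9,11): crosses AB
  edge (9,11)–(0,6): clear
  → BLOCKED
Obstacle 2 [(13,0) (22,0) (20,9)]:
  edge (13,0)–(22,0): clear
  edge (22,0)–(20,9): clear
  edge (20,9)–(13,0): clear
  midpoint (21/2,23/2) outside
  → clear
Obstacle 3 [(0,23) (1,13) (11,24)]:
  edge (0,23)–(1,13): clear
  edge (1,13)–(11,24): clear
  edge (11,24)–(0,23): clear
  midpoint (21/2,23/2) outside
  → clear

BLOCKED by obstacle 1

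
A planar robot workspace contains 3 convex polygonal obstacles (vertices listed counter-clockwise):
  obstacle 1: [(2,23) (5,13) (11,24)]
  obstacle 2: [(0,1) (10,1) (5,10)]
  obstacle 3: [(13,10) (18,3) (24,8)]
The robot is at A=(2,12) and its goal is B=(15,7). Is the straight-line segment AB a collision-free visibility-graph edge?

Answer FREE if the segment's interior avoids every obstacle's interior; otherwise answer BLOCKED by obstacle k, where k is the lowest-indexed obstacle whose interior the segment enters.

Obstacle 1 [(2,23) (5,13) (11,24)]:
  edge (2,23)–(5,13): clear
  edge (5,13)–(11,24): clear
  edge (11,24)–(2,23): clear
  midpoint (17/2,19/2) outside
  → clear
Obstacle 2 [(0,1) (10,1) (5,10)]:
  edge (0,1)–(10,1): clear
  edge (10,1)–(5,10): clear
  edge (5,10)–(0,1): clear
  midpoint (17/2,19/2) outside
  → clear
Obstacle 3 [(13,10) (18,3) (24,8)]:
  edge (13,10)–(18,3): clear
  edge (18,3)–(24,8): clear
  edge (24,8)–(13,10): clear
  midpoint (17/2,19/2) outside
  → clear

FREE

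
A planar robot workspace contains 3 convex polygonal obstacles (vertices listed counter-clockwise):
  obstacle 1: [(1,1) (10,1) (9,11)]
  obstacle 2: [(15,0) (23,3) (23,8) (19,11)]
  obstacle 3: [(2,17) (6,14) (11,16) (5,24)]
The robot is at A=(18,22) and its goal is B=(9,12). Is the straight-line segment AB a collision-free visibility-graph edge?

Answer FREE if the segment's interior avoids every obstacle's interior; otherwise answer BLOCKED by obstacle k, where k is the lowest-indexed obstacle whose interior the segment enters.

FREE

Obstacle 1 [(1,1) (10,1) (9,11)]:
  edge (1,1)–(10,1): clear
  edge (10,1)–(9,11): clear
  edge (9,11)–(1,1): clear
  midpoint (27/2,17) outside
  → clear
Obstacle 2 [(15,0) (23,3) (23,8) (19,11)]:
  edge (15,0)–(23,3): clear
  edge (23,3)–(23,8): clear
  edge (23,8)–(19,11): clear
  edge (19,11)–(15,0): clear
  midpoint (27/2,17) outside
  → clear
Obstacle 3 [(2,17) (6,14) (11,16) (5,24)]:
  edge (2,17)–(6,14): clear
  edge (6,14)–(11,16): clear
  edge (11,16)–(5,24): clear
  edge (5,24)–(2,17): clear
  midpoint (27/2,17) outside
  → clear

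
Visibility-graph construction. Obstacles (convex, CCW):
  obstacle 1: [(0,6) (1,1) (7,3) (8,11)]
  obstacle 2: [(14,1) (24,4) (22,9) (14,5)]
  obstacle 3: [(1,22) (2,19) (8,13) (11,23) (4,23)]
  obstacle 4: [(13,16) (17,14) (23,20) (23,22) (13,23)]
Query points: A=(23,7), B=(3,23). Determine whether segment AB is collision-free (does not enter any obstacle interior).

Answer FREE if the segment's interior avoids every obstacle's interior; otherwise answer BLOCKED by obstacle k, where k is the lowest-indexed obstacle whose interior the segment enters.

BLOCKED by obstacle 2

Obstacle 1 [(0,6) (1,1) (7,3) (8,11)]:
  edge (0,6)–(1,1): clear
  edge (1,1)–(7,3): clear
  edge (7,3)–(8,11): clear
  edge (8,11)–(0,6): clear
  midpoint (13,15) outside
  → clear
Obstacle 2 [(14,1) (24,4) (22,9) (14,5)]:
  edge (14,1)–(24,4): clear
  edge (24,4)–(22,9): crosses AB
  edge (22,9)–(14,5): crosses AB
  edge (14,5)–(14,1): clear
  → BLOCKED
Obstacle 3 [(1,22) (2,19) (8,13) (11,23) (4,23)]:
  edge (1,22)–(2,19): clear
  edge (2,19)–(8,13): clear
  edge (8,13)–(11,23): crosses AB
  edge (11,23)–(4,23): clear
  edge (4,23)–(1,22): crosses AB
  → BLOCKED
Obstacle 4 [(13,16) (17,14) (23,20) (23,22) (13,23)]:
  edge (13,16)–(17,14): clear
  edge (17,14)–(23,20): clear
  edge (23,20)–(23,22): clear
  edge (23,22)–(13,23): clear
  edge (13,23)–(13,16): clear
  midpoint (13,15) outside
  → clear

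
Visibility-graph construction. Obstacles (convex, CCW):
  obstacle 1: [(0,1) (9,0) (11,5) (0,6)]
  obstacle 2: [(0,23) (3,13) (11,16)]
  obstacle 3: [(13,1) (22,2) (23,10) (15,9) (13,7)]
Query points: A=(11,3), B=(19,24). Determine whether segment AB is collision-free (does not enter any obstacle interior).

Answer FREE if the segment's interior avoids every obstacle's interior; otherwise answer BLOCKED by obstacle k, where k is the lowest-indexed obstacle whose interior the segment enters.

Obstacle 1 [(0,1) (9,0) (11,5) (0,6)]:
  edge (0,1)–(9,0): clear
  edge (9,0)–(11,5): clear
  edge (11,5)–(0,6): clear
  edge (0,6)–(0,1): clear
  midpoint (15,27/2) outside
  → clear
Obstacle 2 [(0,23) (3,13) (11,16)]:
  edge (0,23)–(3,13): clear
  edge (3,13)–(11,16): clear
  edge (11,16)–(0,23): clear
  midpoint (15,27/2) outside
  → clear
Obstacle 3 [(13,1) (22,2) (23,10) (15,9) (13,7)]:
  edge (13,1)–(22,2): clear
  edge (22,2)–(23,10): clear
  edge (23,10)–(15,9): clear
  edge (15,9)–(13,7): clear
  edge (13,7)–(13,1): clear
  midpoint (15,27/2) outside
  → clear

FREE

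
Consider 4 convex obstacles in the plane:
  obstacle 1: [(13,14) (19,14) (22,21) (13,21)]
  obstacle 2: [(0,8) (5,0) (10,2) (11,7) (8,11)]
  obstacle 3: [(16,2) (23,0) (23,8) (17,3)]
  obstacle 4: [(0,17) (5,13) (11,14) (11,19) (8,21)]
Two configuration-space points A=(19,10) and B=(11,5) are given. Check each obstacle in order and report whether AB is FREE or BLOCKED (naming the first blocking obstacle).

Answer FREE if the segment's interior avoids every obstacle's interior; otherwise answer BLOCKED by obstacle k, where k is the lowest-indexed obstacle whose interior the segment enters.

Obstacle 1 [(13,14) (19,14) (22,21) (13,21)]:
  edge (13,14)–(19,14): clear
  edge (19,14)–(22,21): clear
  edge (22,21)–(13,21): clear
  edge (13,21)–(13,14): clear
  midpoint (15,15/2) outside
  → clear
Obstacle 2 [(0,8) (5,0) (10,2) (11,7) (8,11)]:
  edge (0,8)–(5,0): clear
  edge (5,0)–(10,2): clear
  edge (10,2)–(11,7): clear
  edge (11,7)–(8,11): clear
  edge (8,11)–(0,8): clear
  midpoint (15,15/2) outside
  → clear
Obstacle 3 [(16,2) (23,0) (23,8) (17,3)]:
  edge (16,2)–(23,0): clear
  edge (23,0)–(23,8): clear
  edge (23,8)–(17,3): clear
  edge (17,3)–(16,2): clear
  midpoint (15,15/2) outside
  → clear
Obstacle 4 [(0,17) (5,13) (11,14) (11,19) (8,21)]:
  edge (0,17)–(5,13): clear
  edge (5,13)–(11,14): clear
  edge (11,14)–(11,19): clear
  edge (11,19)–(8,21): clear
  edge (8,21)–(0,17): clear
  midpoint (15,15/2) outside
  → clear

FREE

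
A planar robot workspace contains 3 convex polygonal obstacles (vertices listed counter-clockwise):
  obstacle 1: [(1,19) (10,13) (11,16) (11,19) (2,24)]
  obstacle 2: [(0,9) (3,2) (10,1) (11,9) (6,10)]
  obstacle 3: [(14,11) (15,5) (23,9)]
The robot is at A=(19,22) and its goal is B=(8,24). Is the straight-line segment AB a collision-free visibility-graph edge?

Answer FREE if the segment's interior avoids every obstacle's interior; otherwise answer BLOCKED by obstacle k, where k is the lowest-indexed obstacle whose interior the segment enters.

Obstacle 1 [(1,19) (10,13) (11,16) (11,19) (2,24)]:
  edge (1,19)–(10,13): clear
  edge (10,13)–(11,16): clear
  edge (11,16)–(11,19): clear
  edge (11,19)–(2,24): clear
  edge (2,24)–(1,19): clear
  midpoint (27/2,23) outside
  → clear
Obstacle 2 [(0,9) (3,2) (10,1) (11,9) (6,10)]:
  edge (0,9)–(3,2): clear
  edge (3,2)–(10,1): clear
  edge (10,1)–(11,9): clear
  edge (11,9)–(6,10): clear
  edge (6,10)–(0,9): clear
  midpoint (27/2,23) outside
  → clear
Obstacle 3 [(14,11) (15,5) (23,9)]:
  edge (14,11)–(15,5): clear
  edge (15,5)–(23,9): clear
  edge (23,9)–(14,11): clear
  midpoint (27/2,23) outside
  → clear

FREE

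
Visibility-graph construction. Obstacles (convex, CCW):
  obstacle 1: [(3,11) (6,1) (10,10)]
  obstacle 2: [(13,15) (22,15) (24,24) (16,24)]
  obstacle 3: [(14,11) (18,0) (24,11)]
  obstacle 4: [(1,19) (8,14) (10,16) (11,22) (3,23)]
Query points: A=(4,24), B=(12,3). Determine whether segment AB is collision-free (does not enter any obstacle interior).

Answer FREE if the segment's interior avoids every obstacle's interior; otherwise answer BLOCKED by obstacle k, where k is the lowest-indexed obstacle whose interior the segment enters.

Obstacle 1 [(3,11) (6,1) (10,10)]:
  edge (3,11)–(6,1): clear
  edge (6,1)–(10,10): crosses AB
  edge (10,10)–(3,11): crosses AB
  → BLOCKED
Obstacle 2 [(13,15) (22,15) (24,24) (16,24)]:
  edge (13,15)–(22,15): clear
  edge (22,15)–(24,24): clear
  edge (24,24)–(16,24): clear
  edge (16,24)–(13,15): clear
  midpoint (8,27/2) outside
  → clear
Obstacle 3 [(14,11) (18,0) (24,11)]:
  edge (14,11)–(18,0): clear
  edge (18,0)–(24,11): clear
  edge (24,11)–(14,11): clear
  midpoint (8,27/2) outside
  → clear
Obstacle 4 [(1,19) (8,14) (10,16) (11,22) (3,23)]:
  edge (1,19)–(8,14): crosses AB
  edge (8,14)–(10,16): clear
  edge (10,16)–(11,22): clear
  edge (11,22)–(3,23): crosses AB
  edge (3,23)–(1,19): clear
  → BLOCKED

BLOCKED by obstacle 1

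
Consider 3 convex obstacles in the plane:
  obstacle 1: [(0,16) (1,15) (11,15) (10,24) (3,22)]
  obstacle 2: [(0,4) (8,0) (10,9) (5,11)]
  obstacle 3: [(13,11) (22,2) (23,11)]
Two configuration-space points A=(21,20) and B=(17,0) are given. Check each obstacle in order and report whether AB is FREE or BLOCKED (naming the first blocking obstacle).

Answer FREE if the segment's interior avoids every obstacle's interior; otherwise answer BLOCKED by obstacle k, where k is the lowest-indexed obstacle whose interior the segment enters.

BLOCKED by obstacle 3

Obstacle 1 [(0,16) (1,15) (11,15) (10,24) (3,22)]:
  edge (0,16)–(1,15): clear
  edge (1,15)–(11,15): clear
  edge (11,15)–(10,24): clear
  edge (10,24)–(3,22): clear
  edge (3,22)–(0,16): clear
  midpoint (19,10) outside
  → clear
Obstacle 2 [(0,4) (8,0) (10,9) (5,11)]:
  edge (0,4)–(8,0): clear
  edge (8,0)–(10,9): clear
  edge (10,9)–(5,11): clear
  edge (5,11)–(0,4): clear
  midpoint (19,10) outside
  → clear
Obstacle 3 [(13,11) (22,2) (23,11)]:
  edge (13,11)–(22,2): crosses AB
  edge (22,2)–(23,11): clear
  edge (23,11)–(13,11): crosses AB
  → BLOCKED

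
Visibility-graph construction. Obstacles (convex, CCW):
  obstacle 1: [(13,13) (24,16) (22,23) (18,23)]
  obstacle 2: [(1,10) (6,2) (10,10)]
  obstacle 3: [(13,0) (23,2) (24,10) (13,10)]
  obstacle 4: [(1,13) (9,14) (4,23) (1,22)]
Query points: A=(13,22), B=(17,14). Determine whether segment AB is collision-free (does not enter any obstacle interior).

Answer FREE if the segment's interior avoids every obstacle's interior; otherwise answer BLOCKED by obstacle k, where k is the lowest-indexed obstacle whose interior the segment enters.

BLOCKED by obstacle 1

Obstacle 1 [(13,13) (24,16) (22,23) (18,23)]:
  edge (13,13)–(24,16): crosses AB
  edge (24,16)–(22,23): clear
  edge (22,23)–(18,23): clear
  edge (18,23)–(13,13): crosses AB
  → BLOCKED
Obstacle 2 [(1,10) (6,2) (10,10)]:
  edge (1,10)–(6,2): clear
  edge (6,2)–(10,10): clear
  edge (10,10)–(1,10): clear
  midpoint (15,18) outside
  → clear
Obstacle 3 [(13,0) (23,2) (24,10) (13,10)]:
  edge (13,0)–(23,2): clear
  edge (23,2)–(24,10): clear
  edge (24,10)–(13,10): clear
  edge (13,10)–(13,0): clear
  midpoint (15,18) outside
  → clear
Obstacle 4 [(1,13) (9,14) (4,23) (1,22)]:
  edge (1,13)–(9,14): clear
  edge (9,14)–(4,23): clear
  edge (4,23)–(1,22): clear
  edge (1,22)–(1,13): clear
  midpoint (15,18) outside
  → clear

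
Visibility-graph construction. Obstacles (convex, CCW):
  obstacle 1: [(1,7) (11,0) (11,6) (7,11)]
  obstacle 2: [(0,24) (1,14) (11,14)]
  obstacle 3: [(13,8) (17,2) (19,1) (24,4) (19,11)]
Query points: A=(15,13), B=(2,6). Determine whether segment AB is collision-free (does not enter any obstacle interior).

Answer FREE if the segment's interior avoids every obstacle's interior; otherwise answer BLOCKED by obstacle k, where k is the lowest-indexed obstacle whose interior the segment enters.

BLOCKED by obstacle 1

Obstacle 1 [(1,7) (11,0) (11,6) (7,11)]:
  edge (1,7)–(11,0): crosses AB
  edge (11,0)–(11,6): clear
  edge (11,6)–(7,11): crosses AB
  edge (7,11)–(1,7): clear
  → BLOCKED
Obstacle 2 [(0,24) (1,14) (11,14)]:
  edge (0,24)–(1,14): clear
  edge (1,14)–(11,14): clear
  edge (11,14)–(0,24): clear
  midpoint (17/2,19/2) outside
  → clear
Obstacle 3 [(13,8) (17,2) (19,1) (24,4) (19,11)]:
  edge (13,8)–(17,2): clear
  edge (17,2)–(19,1): clear
  edge (19,1)–(24,4): clear
  edge (24,4)–(19,11): clear
  edge (19,11)–(13,8): clear
  midpoint (17/2,19/2) outside
  → clear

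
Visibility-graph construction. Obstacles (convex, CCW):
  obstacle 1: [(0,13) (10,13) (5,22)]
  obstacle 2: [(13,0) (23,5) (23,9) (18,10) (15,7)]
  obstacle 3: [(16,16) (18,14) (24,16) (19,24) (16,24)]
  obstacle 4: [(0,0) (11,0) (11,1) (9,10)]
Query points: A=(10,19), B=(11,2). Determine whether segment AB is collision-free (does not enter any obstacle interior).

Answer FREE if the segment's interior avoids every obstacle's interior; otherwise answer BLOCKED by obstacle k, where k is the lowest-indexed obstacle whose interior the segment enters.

FREE

Obstacle 1 [(0,13) (10,13) (5,22)]:
  edge (0,13)–(10,13): clear
  edge (10,13)–(5,22): clear
  edge (5,22)–(0,13): clear
  midpoint (21/2,21/2) outside
  → clear
Obstacle 2 [(13,0) (23,5) (23,9) (18,10) (15,7)]:
  edge (13,0)–(23,5): clear
  edge (23,5)–(23,9): clear
  edge (23,9)–(18,10): clear
  edge (18,10)–(15,7): clear
  edge (15,7)–(13,0): clear
  midpoint (21/2,21/2) outside
  → clear
Obstacle 3 [(16,16) (18,14) (24,16) (19,24) (16,24)]:
  edge (16,16)–(18,14): clear
  edge (18,14)–(24,16): clear
  edge (24,16)–(19,24): clear
  edge (19,24)–(16,24): clear
  edge (16,24)–(16,16): clear
  midpoint (21/2,21/2) outside
  → clear
Obstacle 4 [(0,0) (11,0) (11,1) (9,10)]:
  edge (0,0)–(11,0): clear
  edge (11,0)–(11,1): clear
  edge (11,1)–(9,10): clear
  edge (9,10)–(0,0): clear
  midpoint (21/2,21/2) outside
  → clear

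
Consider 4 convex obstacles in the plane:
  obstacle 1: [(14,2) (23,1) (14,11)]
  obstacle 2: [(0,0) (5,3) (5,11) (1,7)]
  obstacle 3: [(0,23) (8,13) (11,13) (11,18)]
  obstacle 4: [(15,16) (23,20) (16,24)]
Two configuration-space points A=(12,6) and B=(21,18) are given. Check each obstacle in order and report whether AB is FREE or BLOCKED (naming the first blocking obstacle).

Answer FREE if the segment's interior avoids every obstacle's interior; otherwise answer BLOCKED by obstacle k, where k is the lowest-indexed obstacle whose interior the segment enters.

Obstacle 1 [(14,2) (23,1) (14,11)]:
  edge (14,2)–(23,1): clear
  edge (23,1)–(14,11): crosses AB
  edge (14,11)–(14,2): crosses AB
  → BLOCKED
Obstacle 2 [(0,0) (5,3) (5,11) (1,7)]:
  edge (0,0)–(5,3): clear
  edge (5,3)–(5,11): clear
  edge (5,11)–(1,7): clear
  edge (1,7)–(0,0): clear
  midpoint (33/2,12) outside
  → clear
Obstacle 3 [(0,23) (8,13) (11,13) (11,18)]:
  edge (0,23)–(8,13): clear
  edge (8,13)–(11,13): clear
  edge (11,13)–(11,18): clear
  edge (11,18)–(0,23): clear
  midpoint (33/2,12) outside
  → clear
Obstacle 4 [(15,16) (23,20) (16,24)]:
  edge (15,16)–(23,20): clear
  edge (23,20)–(16,24): clear
  edge (16,24)–(15,16): clear
  midpoint (33/2,12) outside
  → clear

BLOCKED by obstacle 1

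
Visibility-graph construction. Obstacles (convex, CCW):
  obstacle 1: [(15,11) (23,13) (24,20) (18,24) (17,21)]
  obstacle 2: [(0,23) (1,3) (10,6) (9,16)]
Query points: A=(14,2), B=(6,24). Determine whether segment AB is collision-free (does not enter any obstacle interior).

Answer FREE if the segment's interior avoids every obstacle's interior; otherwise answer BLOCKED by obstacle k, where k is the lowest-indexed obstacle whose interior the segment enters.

BLOCKED by obstacle 2

Obstacle 1 [(15,11) (23,13) (24,20) (18,24) (17,21)]:
  edge (15,11)–(23,13): clear
  edge (23,13)–(24,20): clear
  edge (24,20)–(18,24): clear
  edge (18,24)–(17,21): clear
  edge (17,21)–(15,11): clear
  midpoint (10,13) outside
  → clear
Obstacle 2 [(0,23) (1,3) (10,6) (9,16)]:
  edge (0,23)–(1,3): clear
  edge (1,3)–(10,6): clear
  edge (10,6)–(9,16): crosses AB
  edge (9,16)–(0,23): crosses AB
  → BLOCKED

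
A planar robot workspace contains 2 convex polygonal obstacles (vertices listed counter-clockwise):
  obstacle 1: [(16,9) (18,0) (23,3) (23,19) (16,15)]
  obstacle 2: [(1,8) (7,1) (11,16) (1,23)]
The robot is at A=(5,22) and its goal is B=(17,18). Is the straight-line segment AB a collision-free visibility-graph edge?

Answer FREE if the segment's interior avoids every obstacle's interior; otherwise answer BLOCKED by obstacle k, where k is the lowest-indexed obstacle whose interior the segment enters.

FREE

Obstacle 1 [(16,9) (18,0) (23,3) (23,19) (16,15)]:
  edge (16,9)–(18,0): clear
  edge (18,0)–(23,3): clear
  edge (23,3)–(23,19): clear
  edge (23,19)–(16,15): clear
  edge (16,15)–(16,9): clear
  midpoint (11,20) outside
  → clear
Obstacle 2 [(1,8) (7,1) (11,16) (1,23)]:
  edge (1,8)–(7,1): clear
  edge (7,1)–(11,16): clear
  edge (11,16)–(1,23): clear
  edge (1,23)–(1,8): clear
  midpoint (11,20) outside
  → clear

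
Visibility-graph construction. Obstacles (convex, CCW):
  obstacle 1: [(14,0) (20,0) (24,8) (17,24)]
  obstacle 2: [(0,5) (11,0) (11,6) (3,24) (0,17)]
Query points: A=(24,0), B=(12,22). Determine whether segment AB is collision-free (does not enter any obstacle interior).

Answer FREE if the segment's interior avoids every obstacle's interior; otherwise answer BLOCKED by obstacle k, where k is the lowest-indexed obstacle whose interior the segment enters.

BLOCKED by obstacle 1

Obstacle 1 [(14,0) (20,0) (24,8) (17,24)]:
  edge (14,0)–(20,0): clear
  edge (20,0)–(24,8): crosses AB
  edge (24,8)–(17,24): clear
  edge (17,24)–(14,0): crosses AB
  → BLOCKED
Obstacle 2 [(0,5) (11,0) (11,6) (3,24) (0,17)]:
  edge (0,5)–(11,0): clear
  edge (11,0)–(11,6): clear
  edge (11,6)–(3,24): clear
  edge (3,24)–(0,17): clear
  edge (0,17)–(0,5): clear
  midpoint (18,11) outside
  → clear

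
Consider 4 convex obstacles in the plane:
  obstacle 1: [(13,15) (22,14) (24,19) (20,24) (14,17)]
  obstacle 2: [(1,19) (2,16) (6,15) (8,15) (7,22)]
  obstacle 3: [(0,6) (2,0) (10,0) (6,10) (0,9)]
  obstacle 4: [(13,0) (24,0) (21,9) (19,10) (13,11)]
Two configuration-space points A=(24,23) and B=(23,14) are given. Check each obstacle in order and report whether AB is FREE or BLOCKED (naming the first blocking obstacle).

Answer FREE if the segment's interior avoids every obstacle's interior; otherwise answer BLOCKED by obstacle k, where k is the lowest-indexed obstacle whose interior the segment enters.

BLOCKED by obstacle 1

Obstacle 1 [(13,15) (22,14) (24,19) (20,24) (14,17)]:
  edge (13,15)–(22,14): clear
  edge (22,14)–(24,19): crosses AB
  edge (24,19)–(20,24): crosses AB
  edge (20,24)–(14,17): clear
  edge (14,17)–(13,15): clear
  → BLOCKED
Obstacle 2 [(1,19) (2,16) (6,15) (8,15) (7,22)]:
  edge (1,19)–(2,16): clear
  edge (2,16)–(6,15): clear
  edge (6,15)–(8,15): clear
  edge (8,15)–(7,22): clear
  edge (7,22)–(1,19): clear
  midpoint (47/2,37/2) outside
  → clear
Obstacle 3 [(0,6) (2,0) (10,0) (6,10) (0,9)]:
  edge (0,6)–(2,0): clear
  edge (2,0)–(10,0): clear
  edge (10,0)–(6,10): clear
  edge (6,10)–(0,9): clear
  edge (0,9)–(0,6): clear
  midpoint (47/2,37/2) outside
  → clear
Obstacle 4 [(13,0) (24,0) (21,9) (19,10) (13,11)]:
  edge (13,0)–(24,0): clear
  edge (24,0)–(21,9): clear
  edge (21,9)–(19,10): clear
  edge (19,10)–(13,11): clear
  edge (13,11)–(13,0): clear
  midpoint (47/2,37/2) outside
  → clear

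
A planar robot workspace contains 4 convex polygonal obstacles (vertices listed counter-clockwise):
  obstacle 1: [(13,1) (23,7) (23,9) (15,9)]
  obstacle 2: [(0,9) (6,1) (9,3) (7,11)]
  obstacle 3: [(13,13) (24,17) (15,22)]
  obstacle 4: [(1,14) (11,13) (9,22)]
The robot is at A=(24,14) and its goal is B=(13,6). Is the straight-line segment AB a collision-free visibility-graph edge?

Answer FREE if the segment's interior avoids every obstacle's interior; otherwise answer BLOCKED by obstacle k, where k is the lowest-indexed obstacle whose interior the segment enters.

BLOCKED by obstacle 1

Obstacle 1 [(13,1) (23,7) (23,9) (15,9)]:
  edge (13,1)–(23,7): clear
  edge (23,7)–(23,9): clear
  edge (23,9)–(15,9): crosses AB
  edge (15,9)–(13,1): crosses AB
  → BLOCKED
Obstacle 2 [(0,9) (6,1) (9,3) (7,11)]:
  edge (0,9)–(6,1): clear
  edge (6,1)–(9,3): clear
  edge (9,3)–(7,11): clear
  edge (7,11)–(0,9): clear
  midpoint (37/2,10) outside
  → clear
Obstacle 3 [(13,13) (24,17) (15,22)]:
  edge (13,13)–(24,17): clear
  edge (24,17)–(15,22): clear
  edge (15,22)–(13,13): clear
  midpoint (37/2,10) outside
  → clear
Obstacle 4 [(1,14) (11,13) (9,22)]:
  edge (1,14)–(11,13): clear
  edge (11,13)–(9,22): clear
  edge (9,22)–(1,14): clear
  midpoint (37/2,10) outside
  → clear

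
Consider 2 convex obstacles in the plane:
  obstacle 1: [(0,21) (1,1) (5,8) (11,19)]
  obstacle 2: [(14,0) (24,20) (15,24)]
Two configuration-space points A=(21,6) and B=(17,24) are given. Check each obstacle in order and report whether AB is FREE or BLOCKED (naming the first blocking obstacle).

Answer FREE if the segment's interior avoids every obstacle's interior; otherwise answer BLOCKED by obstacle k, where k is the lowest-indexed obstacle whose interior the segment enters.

Obstacle 1 [(0,21) (1,1) (5,8) (11,19)]:
  edge (0,21)–(1,1): clear
  edge (1,1)–(5,8): clear
  edge (5,8)–(11,19): clear
  edge (11,19)–(0,21): clear
  midpoint (19,15) outside
  → clear
Obstacle 2 [(14,0) (24,20) (15,24)]:
  edge (14,0)–(24,20): crosses AB
  edge (24,20)–(15,24): crosses AB
  edge (15,24)–(14,0): clear
  → BLOCKED

BLOCKED by obstacle 2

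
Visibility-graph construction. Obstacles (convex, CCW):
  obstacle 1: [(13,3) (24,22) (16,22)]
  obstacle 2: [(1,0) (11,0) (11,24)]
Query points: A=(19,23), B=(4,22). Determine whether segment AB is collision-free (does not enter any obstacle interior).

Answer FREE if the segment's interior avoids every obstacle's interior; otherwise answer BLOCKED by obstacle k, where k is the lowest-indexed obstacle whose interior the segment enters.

Obstacle 1 [(13,3) (24,22) (16,22)]:
  edge (13,3)–(24,22): clear
  edge (24,22)–(16,22): clear
  edge (16,22)–(13,3): clear
  midpoint (23/2,45/2) outside
  → clear
Obstacle 2 [(1,0) (11,0) (11,24)]:
  edge (1,0)–(11,0): clear
  edge (11,0)–(11,24): crosses AB
  edge (11,24)–(1,0): crosses AB
  → BLOCKED

BLOCKED by obstacle 2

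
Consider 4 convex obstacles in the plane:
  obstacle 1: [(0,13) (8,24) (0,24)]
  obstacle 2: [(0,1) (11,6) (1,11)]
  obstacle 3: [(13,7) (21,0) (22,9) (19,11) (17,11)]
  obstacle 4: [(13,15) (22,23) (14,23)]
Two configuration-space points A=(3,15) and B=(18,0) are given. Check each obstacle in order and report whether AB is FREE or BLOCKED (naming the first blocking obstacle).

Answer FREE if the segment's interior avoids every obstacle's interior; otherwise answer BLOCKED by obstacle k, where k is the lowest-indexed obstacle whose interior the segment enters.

Obstacle 1 [(0,13) (8,24) (0,24)]:
  edge (0,13)–(8,24): clear
  edge (8,24)–(0,24): clear
  edge (0,24)–(0,13): clear
  midpoint (21/2,15/2) outside
  → clear
Obstacle 2 [(0,1) (11,6) (1,11)]:
  edge (0,1)–(11,6): clear
  edge (11,6)–(1,11): clear
  edge (1,11)–(0,1): clear
  midpoint (21/2,15/2) outside
  → clear
Obstacle 3 [(13,7) (21,0) (22,9) (19,11) (17,11)]:
  edge (13,7)–(21,0): clear
  edge (21,0)–(22,9): clear
  edge (22,9)–(19,11): clear
  edge (19,11)–(17,11): clear
  edge (17,11)–(13,7): clear
  midpoint (21/2,15/2) outside
  → clear
Obstacle 4 [(13,15) (22,23) (14,23)]:
  edge (13,15)–(22,23): clear
  edge (22,23)–(14,23): clear
  edge (14,23)–(13,15): clear
  midpoint (21/2,15/2) outside
  → clear

FREE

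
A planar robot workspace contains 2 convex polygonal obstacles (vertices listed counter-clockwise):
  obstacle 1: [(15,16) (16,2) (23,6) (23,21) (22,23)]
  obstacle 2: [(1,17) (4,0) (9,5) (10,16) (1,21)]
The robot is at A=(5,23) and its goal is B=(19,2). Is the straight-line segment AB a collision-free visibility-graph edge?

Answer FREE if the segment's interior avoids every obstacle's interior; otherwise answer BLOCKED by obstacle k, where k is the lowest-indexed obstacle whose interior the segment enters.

BLOCKED by obstacle 1

Obstacle 1 [(15,16) (16,2) (23,6) (23,21) (22,23)]:
  edge (15,16)–(16,2): crosses AB
  edge (16,2)–(23,6): crosses AB
  edge (23,6)–(23,21): clear
  edge (23,21)–(22,23): clear
  edge (22,23)–(15,16): clear
  → BLOCKED
Obstacle 2 [(1,17) (4,0) (9,5) (10,16) (1,21)]:
  edge (1,17)–(4,0): clear
  edge (4,0)–(9,5): clear
  edge (9,5)–(10,16): crosses AB
  edge (10,16)–(1,21): crosses AB
  edge (1,21)–(1,17): clear
  → BLOCKED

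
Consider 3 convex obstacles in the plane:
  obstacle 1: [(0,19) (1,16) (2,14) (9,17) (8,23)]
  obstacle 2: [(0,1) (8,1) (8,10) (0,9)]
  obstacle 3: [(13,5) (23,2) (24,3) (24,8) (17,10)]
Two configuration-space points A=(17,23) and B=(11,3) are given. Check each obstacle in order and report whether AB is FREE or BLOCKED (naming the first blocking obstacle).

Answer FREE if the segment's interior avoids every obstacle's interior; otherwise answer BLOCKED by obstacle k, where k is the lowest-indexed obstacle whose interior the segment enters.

Obstacle 1 [(0,19) (1,16) (2,14) (9,17) (8,23)]:
  edge (0,19)–(1,16): clear
  edge (1,16)–(2,14): clear
  edge (2,14)–(9,17): clear
  edge (9,17)–(8,23): clear
  edge (8,23)–(0,19): clear
  midpoint (14,13) outside
  → clear
Obstacle 2 [(0,1) (8,1) (8,10) (0,9)]:
  edge (0,1)–(8,1): clear
  edge (8,1)–(8,10): clear
  edge (8,10)–(0,9): clear
  edge (0,9)–(0,1): clear
  midpoint (14,13) outside
  → clear
Obstacle 3 [(13,5) (23,2) (24,3) (24,8) (17,10)]:
  edge (13,5)–(23,2): clear
  edge (23,2)–(24,3): clear
  edge (24,3)–(24,8): clear
  edge (24,8)–(17,10): clear
  edge (17,10)–(13,5): clear
  midpoint (14,13) outside
  → clear

FREE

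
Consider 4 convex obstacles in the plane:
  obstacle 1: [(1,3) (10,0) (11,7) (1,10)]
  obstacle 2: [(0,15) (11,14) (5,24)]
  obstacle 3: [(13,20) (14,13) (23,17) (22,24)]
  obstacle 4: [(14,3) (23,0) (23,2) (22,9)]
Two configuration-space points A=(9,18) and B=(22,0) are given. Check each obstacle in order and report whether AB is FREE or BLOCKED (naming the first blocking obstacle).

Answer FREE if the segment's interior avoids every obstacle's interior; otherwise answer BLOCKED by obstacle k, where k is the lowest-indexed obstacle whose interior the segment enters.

BLOCKED by obstacle 4

Obstacle 1 [(1,3) (10,0) (11,7) (1,10)]:
  edge (1,3)–(10,0): clear
  edge (10,0)–(11,7): clear
  edge (11,7)–(1,10): clear
  edge (1,10)–(1,3): clear
  midpoint (31/2,9) outside
  → clear
Obstacle 2 [(0,15) (11,14) (5,24)]:
  edge (0,15)–(11,14): clear
  edge (11,14)–(5,24): clear
  edge (5,24)–(0,15): clear
  midpoint (31/2,9) outside
  → clear
Obstacle 3 [(13,20) (14,13) (23,17) (22,24)]:
  edge (13,20)–(14,13): clear
  edge (14,13)–(23,17): clear
  edge (23,17)–(22,24): clear
  edge (22,24)–(13,20): clear
  midpoint (31/2,9) outside
  → clear
Obstacle 4 [(14,3) (23,0) (23,2) (22,9)]:
  edge (14,3)–(23,0): crosses AB
  edge (23,0)–(23,2): clear
  edge (23,2)–(22,9): clear
  edge (22,9)–(14,3): crosses AB
  → BLOCKED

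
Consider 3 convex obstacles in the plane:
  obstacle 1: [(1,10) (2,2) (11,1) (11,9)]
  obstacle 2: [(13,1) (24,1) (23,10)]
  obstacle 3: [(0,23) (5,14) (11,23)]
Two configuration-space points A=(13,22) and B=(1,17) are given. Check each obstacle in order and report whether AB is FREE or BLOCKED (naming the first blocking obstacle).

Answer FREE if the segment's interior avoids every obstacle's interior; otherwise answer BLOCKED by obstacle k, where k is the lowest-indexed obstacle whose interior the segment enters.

Obstacle 1 [(1,10) (2,2) (11,1) (11,9)]:
  edge (1,10)–(2,2): clear
  edge (2,2)–(11,1): clear
  edge (11,1)–(11,9): clear
  edge (11,9)–(1,10): clear
  midpoint (7,39/2) outside
  → clear
Obstacle 2 [(13,1) (24,1) (23,10)]:
  edge (13,1)–(24,1): clear
  edge (24,1)–(23,10): clear
  edge (23,10)–(13,1): clear
  midpoint (7,39/2) outside
  → clear
Obstacle 3 [(0,23) (5,14) (11,23)]:
  edge (0,23)–(5,14): crosses AB
  edge (5,14)–(11,23): crosses AB
  edge (11,23)–(0,23): clear
  → BLOCKED

BLOCKED by obstacle 3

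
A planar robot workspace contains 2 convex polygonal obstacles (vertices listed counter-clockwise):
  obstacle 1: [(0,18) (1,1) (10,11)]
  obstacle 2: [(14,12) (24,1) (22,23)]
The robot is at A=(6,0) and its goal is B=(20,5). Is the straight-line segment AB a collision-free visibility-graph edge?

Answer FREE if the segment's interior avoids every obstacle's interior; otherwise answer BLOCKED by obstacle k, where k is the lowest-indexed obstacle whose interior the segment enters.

FREE

Obstacle 1 [(0,18) (1,1) (10,11)]:
  edge (0,18)–(1,1): clear
  edge (1,1)–(10,11): clear
  edge (10,11)–(0,18): clear
  midpoint (13,5/2) outside
  → clear
Obstacle 2 [(14,12) (24,1) (22,23)]:
  edge (14,12)–(24,1): clear
  edge (24,1)–(22,23): clear
  edge (22,23)–(14,12): clear
  midpoint (13,5/2) outside
  → clear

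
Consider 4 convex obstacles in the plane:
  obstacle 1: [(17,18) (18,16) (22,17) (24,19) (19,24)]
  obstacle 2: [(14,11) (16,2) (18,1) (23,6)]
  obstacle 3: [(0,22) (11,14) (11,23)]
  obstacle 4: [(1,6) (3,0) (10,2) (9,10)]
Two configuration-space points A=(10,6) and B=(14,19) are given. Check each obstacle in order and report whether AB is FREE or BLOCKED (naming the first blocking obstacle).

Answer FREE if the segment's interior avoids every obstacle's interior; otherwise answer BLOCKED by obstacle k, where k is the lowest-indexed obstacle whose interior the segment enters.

Obstacle 1 [(17,18) (18,16) (22,17) (24,19) (19,24)]:
  edge (17,18)–(18,16): clear
  edge (18,16)–(22,17): clear
  edge (22,17)–(24,19): clear
  edge (24,19)–(19,24): clear
  edge (19,24)–(17,18): clear
  midpoint (12,25/2) outside
  → clear
Obstacle 2 [(14,11) (16,2) (18,1) (23,6)]:
  edge (14,11)–(16,2): clear
  edge (16,2)–(18,1): clear
  edge (18,1)–(23,6): clear
  edge (23,6)–(14,11): clear
  midpoint (12,25/2) outside
  → clear
Obstacle 3 [(0,22) (11,14) (11,23)]:
  edge (0,22)–(11,14): clear
  edge (11,14)–(11,23): clear
  edge (11,23)–(0,22): clear
  midpoint (12,25/2) outside
  → clear
Obstacle 4 [(1,6) (3,0) (10,2) (9,10)]:
  edge (1,6)–(3,0): clear
  edge (3,0)–(10,2): clear
  edge (10,2)–(9,10): clear
  edge (9,10)–(1,6): clear
  midpoint (12,25/2) outside
  → clear

FREE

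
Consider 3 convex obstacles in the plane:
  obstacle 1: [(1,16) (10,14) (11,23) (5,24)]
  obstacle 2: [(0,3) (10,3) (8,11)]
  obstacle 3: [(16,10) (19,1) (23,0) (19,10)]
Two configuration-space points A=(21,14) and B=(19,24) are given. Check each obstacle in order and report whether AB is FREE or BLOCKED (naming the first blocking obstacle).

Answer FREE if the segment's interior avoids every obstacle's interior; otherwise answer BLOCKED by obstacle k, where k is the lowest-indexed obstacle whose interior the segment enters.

Obstacle 1 [(1,16) (10,14) (11,23) (5,24)]:
  edge (1,16)–(10,14): clear
  edge (10,14)–(11,23): clear
  edge (11,23)–(5,24): clear
  edge (5,24)–(1,16): clear
  midpoint (20,19) outside
  → clear
Obstacle 2 [(0,3) (10,3) (8,11)]:
  edge (0,3)–(10,3): clear
  edge (10,3)–(8,11): clear
  edge (8,11)–(0,3): clear
  midpoint (20,19) outside
  → clear
Obstacle 3 [(16,10) (19,1) (23,0) (19,10)]:
  edge (16,10)–(19,1): clear
  edge (19,1)–(23,0): clear
  edge (23,0)–(19,10): clear
  edge (19,10)–(16,10): clear
  midpoint (20,19) outside
  → clear

FREE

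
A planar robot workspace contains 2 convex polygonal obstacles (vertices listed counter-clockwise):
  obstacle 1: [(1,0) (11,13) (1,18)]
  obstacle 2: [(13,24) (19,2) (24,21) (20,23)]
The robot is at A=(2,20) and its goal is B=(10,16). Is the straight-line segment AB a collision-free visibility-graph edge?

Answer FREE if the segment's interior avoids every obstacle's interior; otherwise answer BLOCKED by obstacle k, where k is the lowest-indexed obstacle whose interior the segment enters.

Obstacle 1 [(1,0) (11,13) (1,18)]:
  edge (1,0)–(11,13): clear
  edge (11,13)–(1,18): clear
  edge (1,18)–(1,0): clear
  midpoint (6,18) outside
  → clear
Obstacle 2 [(13,24) (19,2) (24,21) (20,23)]:
  edge (13,24)–(19,2): clear
  edge (19,2)–(24,21): clear
  edge (24,21)–(20,23): clear
  edge (20,23)–(13,24): clear
  midpoint (6,18) outside
  → clear

FREE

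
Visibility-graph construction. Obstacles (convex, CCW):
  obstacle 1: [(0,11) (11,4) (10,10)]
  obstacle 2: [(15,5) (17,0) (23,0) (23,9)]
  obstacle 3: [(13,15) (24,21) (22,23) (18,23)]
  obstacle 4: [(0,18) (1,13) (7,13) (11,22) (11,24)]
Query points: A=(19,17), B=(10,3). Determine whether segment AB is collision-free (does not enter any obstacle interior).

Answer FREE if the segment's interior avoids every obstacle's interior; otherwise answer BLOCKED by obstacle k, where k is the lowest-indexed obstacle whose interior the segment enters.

BLOCKED by obstacle 1

Obstacle 1 [(0,11) (11,4) (10,10)]:
  edge (0,11)–(11,4): crosses AB
  edge (11,4)–(10,10): crosses AB
  edge (10,10)–(0,11): clear
  → BLOCKED
Obstacle 2 [(15,5) (17,0) (23,0) (23,9)]:
  edge (15,5)–(17,0): clear
  edge (17,0)–(23,0): clear
  edge (23,0)–(23,9): clear
  edge (23,9)–(15,5): clear
  midpoint (29/2,10) outside
  → clear
Obstacle 3 [(13,15) (24,21) (22,23) (18,23)]:
  edge (13,15)–(24,21): clear
  edge (24,21)–(22,23): clear
  edge (22,23)–(18,23): clear
  edge (18,23)–(13,15): clear
  midpoint (29/2,10) outside
  → clear
Obstacle 4 [(0,18) (1,13) (7,13) (11,22) (11,24)]:
  edge (0,18)–(1,13): clear
  edge (1,13)–(7,13): clear
  edge (7,13)–(11,22): clear
  edge (11,22)–(11,24): clear
  edge (11,24)–(0,18): clear
  midpoint (29/2,10) outside
  → clear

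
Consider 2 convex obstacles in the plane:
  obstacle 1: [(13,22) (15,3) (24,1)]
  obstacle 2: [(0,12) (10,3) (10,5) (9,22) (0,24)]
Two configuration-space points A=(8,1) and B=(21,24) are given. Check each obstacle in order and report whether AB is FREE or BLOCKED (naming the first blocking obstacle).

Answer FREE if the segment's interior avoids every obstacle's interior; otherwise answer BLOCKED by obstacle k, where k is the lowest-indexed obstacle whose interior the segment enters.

Obstacle 1 [(13,22) (15,3) (24,1)]:
  edge (13,22)–(15,3): crosses AB
  edge (15,3)–(24,1): clear
  edge (24,1)–(13,22): crosses AB
  → BLOCKED
Obstacle 2 [(0,12) (10,3) (10,5) (9,22) (0,24)]:
  edge (0,12)–(10,3): crosses AB
  edge (10,3)–(10,5): crosses AB
  edge (10,5)–(9,22): clear
  edge (9,22)–(0,24): clear
  edge (0,24)–(0,12): clear
  → BLOCKED

BLOCKED by obstacle 1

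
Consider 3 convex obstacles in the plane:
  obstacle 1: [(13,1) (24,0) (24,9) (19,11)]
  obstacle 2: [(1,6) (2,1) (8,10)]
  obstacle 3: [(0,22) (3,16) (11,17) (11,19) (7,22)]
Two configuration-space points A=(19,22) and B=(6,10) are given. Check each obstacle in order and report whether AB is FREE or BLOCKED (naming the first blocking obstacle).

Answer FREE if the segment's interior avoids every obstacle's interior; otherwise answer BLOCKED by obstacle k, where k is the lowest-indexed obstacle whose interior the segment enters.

FREE

Obstacle 1 [(13,1) (24,0) (24,9) (19,11)]:
  edge (13,1)–(24,0): clear
  edge (24,0)–(24,9): clear
  edge (24,9)–(19,11): clear
  edge (19,11)–(13,1): clear
  midpoint (25/2,16) outside
  → clear
Obstacle 2 [(1,6) (2,1) (8,10)]:
  edge (1,6)–(2,1): clear
  edge (2,1)–(8,10): clear
  edge (8,10)–(1,6): clear
  midpoint (25/2,16) outside
  → clear
Obstacle 3 [(0,22) (3,16) (11,17) (11,19) (7,22)]:
  edge (0,22)–(3,16): clear
  edge (3,16)–(11,17): clear
  edge (11,17)–(11,19): clear
  edge (11,19)–(7,22): clear
  edge (7,22)–(0,22): clear
  midpoint (25/2,16) outside
  → clear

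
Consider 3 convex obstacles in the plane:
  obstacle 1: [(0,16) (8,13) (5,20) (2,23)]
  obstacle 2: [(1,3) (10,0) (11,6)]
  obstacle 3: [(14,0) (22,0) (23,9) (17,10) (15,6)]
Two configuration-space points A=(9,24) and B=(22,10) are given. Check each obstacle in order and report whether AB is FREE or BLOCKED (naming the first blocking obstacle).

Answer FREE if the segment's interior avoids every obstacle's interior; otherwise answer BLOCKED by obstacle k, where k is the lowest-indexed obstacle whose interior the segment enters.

Obstacle 1 [(0,16) (8,13) (5,20) (2,23)]:
  edge (0,16)–(8,13): clear
  edge (8,13)–(5,20): clear
  edge (5,20)–(2,23): clear
  edge (2,23)–(0,16): clear
  midpoint (31/2,17) outside
  → clear
Obstacle 2 [(1,3) (10,0) (11,6)]:
  edge (1,3)–(10,0): clear
  edge (10,0)–(11,6): clear
  edge (11,6)–(1,3): clear
  midpoint (31/2,17) outside
  → clear
Obstacle 3 [(14,0) (22,0) (23,9) (17,10) (15,6)]:
  edge (14,0)–(22,0): clear
  edge (22,0)–(23,9): clear
  edge (23,9)–(17,10): clear
  edge (17,10)–(15,6): clear
  edge (15,6)–(14,0): clear
  midpoint (31/2,17) outside
  → clear

FREE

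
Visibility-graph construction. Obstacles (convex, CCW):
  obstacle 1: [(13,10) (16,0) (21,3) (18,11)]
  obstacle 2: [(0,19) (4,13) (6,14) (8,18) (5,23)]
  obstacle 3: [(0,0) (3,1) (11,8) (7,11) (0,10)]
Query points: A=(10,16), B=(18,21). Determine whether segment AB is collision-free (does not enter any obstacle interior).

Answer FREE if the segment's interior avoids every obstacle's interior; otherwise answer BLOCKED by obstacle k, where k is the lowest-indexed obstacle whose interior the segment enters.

Obstacle 1 [(13,10) (16,0) (21,3) (18,11)]:
  edge (13,10)–(16,0): clear
  edge (16,0)–(21,3): clear
  edge (21,3)–(18,11): clear
  edge (18,11)–(13,10): clear
  midpoint (14,37/2) outside
  → clear
Obstacle 2 [(0,19) (4,13) (6,14) (8,18) (5,23)]:
  edge (0,19)–(4,13): clear
  edge (4,13)–(6,14): clear
  edge (6,14)–(8,18): clear
  edge (8,18)–(5,23): clear
  edge (5,23)–(0,19): clear
  midpoint (14,37/2) outside
  → clear
Obstacle 3 [(0,0) (3,1) (11,8) (7,11) (0,10)]:
  edge (0,0)–(3,1): clear
  edge (3,1)–(11,8): clear
  edge (11,8)–(7,11): clear
  edge (7,11)–(0,10): clear
  edge (0,10)–(0,0): clear
  midpoint (14,37/2) outside
  → clear

FREE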